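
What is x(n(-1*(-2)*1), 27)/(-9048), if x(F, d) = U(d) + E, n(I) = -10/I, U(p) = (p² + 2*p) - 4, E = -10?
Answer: -769/9048 ≈ -0.084991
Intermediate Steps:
U(p) = -4 + p² + 2*p
x(F, d) = -14 + d² + 2*d (x(F, d) = (-4 + d² + 2*d) - 10 = -14 + d² + 2*d)
x(n(-1*(-2)*1), 27)/(-9048) = (-14 + 27² + 2*27)/(-9048) = (-14 + 729 + 54)*(-1/9048) = 769*(-1/9048) = -769/9048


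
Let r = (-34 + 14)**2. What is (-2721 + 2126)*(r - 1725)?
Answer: 788375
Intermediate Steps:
r = 400 (r = (-20)**2 = 400)
(-2721 + 2126)*(r - 1725) = (-2721 + 2126)*(400 - 1725) = -595*(-1325) = 788375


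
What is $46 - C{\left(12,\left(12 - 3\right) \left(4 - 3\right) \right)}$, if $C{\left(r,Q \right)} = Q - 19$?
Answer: $56$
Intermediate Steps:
$C{\left(r,Q \right)} = -19 + Q$
$46 - C{\left(12,\left(12 - 3\right) \left(4 - 3\right) \right)} = 46 - \left(-19 + \left(12 - 3\right) \left(4 - 3\right)\right) = 46 - \left(-19 + 9 \cdot 1\right) = 46 - \left(-19 + 9\right) = 46 - -10 = 46 + 10 = 56$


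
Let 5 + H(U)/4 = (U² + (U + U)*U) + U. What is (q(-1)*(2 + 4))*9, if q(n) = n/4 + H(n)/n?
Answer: 1269/2 ≈ 634.50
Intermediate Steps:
H(U) = -20 + 4*U + 12*U² (H(U) = -20 + 4*((U² + (U + U)*U) + U) = -20 + 4*((U² + (2*U)*U) + U) = -20 + 4*((U² + 2*U²) + U) = -20 + 4*(3*U² + U) = -20 + 4*(U + 3*U²) = -20 + (4*U + 12*U²) = -20 + 4*U + 12*U²)
q(n) = n/4 + (-20 + 4*n + 12*n²)/n
(q(-1)*(2 + 4))*9 = ((4 - 20/(-1) + (49/4)*(-1))*(2 + 4))*9 = ((4 - 20*(-1) - 49/4)*6)*9 = ((4 + 20 - 49/4)*6)*9 = ((47/4)*6)*9 = (141/2)*9 = 1269/2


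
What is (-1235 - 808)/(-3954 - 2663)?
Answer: 2043/6617 ≈ 0.30875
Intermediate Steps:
(-1235 - 808)/(-3954 - 2663) = -2043/(-6617) = -2043*(-1/6617) = 2043/6617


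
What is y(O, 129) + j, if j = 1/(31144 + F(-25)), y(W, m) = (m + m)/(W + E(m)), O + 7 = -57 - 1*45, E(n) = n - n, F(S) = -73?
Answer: -8016209/3386739 ≈ -2.3669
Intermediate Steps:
E(n) = 0
O = -109 (O = -7 + (-57 - 1*45) = -7 + (-57 - 45) = -7 - 102 = -109)
y(W, m) = 2*m/W (y(W, m) = (m + m)/(W + 0) = (2*m)/W = 2*m/W)
j = 1/31071 (j = 1/(31144 - 73) = 1/31071 ≈ 3.2184e-5)
y(O, 129) + j = 2*129/(-109) + 1/31071 = 2*129*(-1/109) + 1/31071 = -258/109 + 1/31071 = -8016209/3386739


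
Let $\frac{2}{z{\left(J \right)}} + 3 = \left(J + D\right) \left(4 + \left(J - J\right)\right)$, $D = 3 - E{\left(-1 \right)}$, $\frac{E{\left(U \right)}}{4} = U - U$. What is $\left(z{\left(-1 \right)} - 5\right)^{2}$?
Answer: $\frac{529}{25} \approx 21.16$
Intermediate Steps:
$E{\left(U \right)} = 0$ ($E{\left(U \right)} = 4 \left(U - U\right) = 4 \cdot 0 = 0$)
$D = 3$ ($D = 3 - 0 = 3 + 0 = 3$)
$z{\left(J \right)} = \frac{2}{9 + 4 J}$ ($z{\left(J \right)} = \frac{2}{-3 + \left(J + 3\right) \left(4 + \left(J - J\right)\right)} = \frac{2}{-3 + \left(3 + J\right) \left(4 + 0\right)} = \frac{2}{-3 + \left(3 + J\right) 4} = \frac{2}{-3 + \left(12 + 4 J\right)} = \frac{2}{9 + 4 J}$)
$\left(z{\left(-1 \right)} - 5\right)^{2} = \left(\frac{2}{9 + 4 \left(-1\right)} - 5\right)^{2} = \left(\frac{2}{9 - 4} - 5\right)^{2} = \left(\frac{2}{5} - 5\right)^{2} = \left(- \frac{23}{5}\right)^{2} = \frac{529}{25}$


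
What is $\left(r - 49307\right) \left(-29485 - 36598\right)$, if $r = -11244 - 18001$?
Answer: $5190951816$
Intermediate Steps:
$r = -29245$
$\left(r - 49307\right) \left(-29485 - 36598\right) = \left(-29245 - 49307\right) \left(-29485 - 36598\right) = \left(-78552\right) \left(-66083\right) = 5190951816$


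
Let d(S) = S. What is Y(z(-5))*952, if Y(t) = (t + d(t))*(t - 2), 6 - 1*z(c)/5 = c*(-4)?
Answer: 9596160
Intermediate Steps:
z(c) = 30 + 20*c (z(c) = 30 - 5*c*(-4) = 30 - (-20)*c = 30 + 20*c)
Y(t) = 2*t*(-2 + t) (Y(t) = (t + t)*(t - 2) = (2*t)*(-2 + t) = 2*t*(-2 + t))
Y(z(-5))*952 = (2*(30 + 20*(-5))*(-2 + (30 + 20*(-5))))*952 = (2*(30 - 100)*(-2 + (30 - 100)))*952 = (2*(-70)*(-2 - 70))*952 = (2*(-70)*(-72))*952 = 10080*952 = 9596160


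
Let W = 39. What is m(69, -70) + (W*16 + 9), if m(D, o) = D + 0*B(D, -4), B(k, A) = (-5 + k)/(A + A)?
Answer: 702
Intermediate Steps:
B(k, A) = (-5 + k)/(2*A) (B(k, A) = (-5 + k)/((2*A)) = (-5 + k)*(1/(2*A)) = (-5 + k)/(2*A))
m(D, o) = D (m(D, o) = D + 0*((1/2)*(-5 + D)/(-4)) = D + 0*((1/2)*(-1/4)*(-5 + D)) = D + 0*(5/8 - D/8) = D + 0 = D)
m(69, -70) + (W*16 + 9) = 69 + (39*16 + 9) = 69 + (624 + 9) = 69 + 633 = 702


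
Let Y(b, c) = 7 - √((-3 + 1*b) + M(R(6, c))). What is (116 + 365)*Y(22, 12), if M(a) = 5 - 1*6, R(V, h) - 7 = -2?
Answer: 3367 - 1443*√2 ≈ 1326.3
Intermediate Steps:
R(V, h) = 5 (R(V, h) = 7 - 2 = 5)
M(a) = -1 (M(a) = 5 - 6 = -1)
Y(b, c) = 7 - √(-4 + b) (Y(b, c) = 7 - √((-3 + 1*b) - 1) = 7 - √((-3 + b) - 1) = 7 - √(-4 + b))
(116 + 365)*Y(22, 12) = (116 + 365)*(7 - √(-4 + 22)) = 481*(7 - √18) = 481*(7 - 3*√2) = 3367 - 1443*√2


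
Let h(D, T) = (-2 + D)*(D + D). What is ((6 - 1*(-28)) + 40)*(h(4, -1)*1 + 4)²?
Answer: 29600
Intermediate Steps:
h(D, T) = 2*D*(-2 + D) (h(D, T) = (-2 + D)*(2*D) = 2*D*(-2 + D))
((6 - 1*(-28)) + 40)*(h(4, -1)*1 + 4)² = ((6 - 1*(-28)) + 40)*((2*4*(-2 + 4))*1 + 4)² = ((6 + 28) + 40)*((2*4*2)*1 + 4)² = (34 + 40)*(16*1 + 4)² = 74*(16 + 4)² = 74*20² = 74*400 = 29600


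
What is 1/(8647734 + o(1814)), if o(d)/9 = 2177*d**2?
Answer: 1/64481295162 ≈ 1.5508e-11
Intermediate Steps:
o(d) = 19593*d**2 (o(d) = 9*(2177*d**2) = 19593*d**2)
1/(8647734 + o(1814)) = 1/(8647734 + 19593*1814**2) = 1/(8647734 + 19593*3290596) = 1/(8647734 + 64472647428) = 1/64481295162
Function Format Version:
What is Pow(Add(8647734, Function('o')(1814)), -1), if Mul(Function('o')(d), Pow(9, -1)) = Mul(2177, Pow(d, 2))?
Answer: Rational(1, 64481295162) ≈ 1.5508e-11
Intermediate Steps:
Function('o')(d) = Mul(19593, Pow(d, 2)) (Function('o')(d) = Mul(9, Mul(2177, Pow(d, 2))) = Mul(19593, Pow(d, 2)))
Pow(Add(8647734, Function('o')(1814)), -1) = Pow(Add(8647734, Mul(19593, Pow(1814, 2))), -1) = Pow(Add(8647734, Mul(19593, 3290596)), -1) = Pow(Add(8647734, 64472647428), -1) = Pow(64481295162, -1) = Rational(1, 64481295162)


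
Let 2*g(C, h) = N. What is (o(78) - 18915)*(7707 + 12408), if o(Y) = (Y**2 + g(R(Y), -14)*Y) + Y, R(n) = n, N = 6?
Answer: -251819685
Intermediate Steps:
g(C, h) = 3 (g(C, h) = (1/2)*6 = 3)
o(Y) = Y**2 + 4*Y (o(Y) = (Y**2 + 3*Y) + Y = Y**2 + 4*Y)
(o(78) - 18915)*(7707 + 12408) = (78*(4 + 78) - 18915)*(7707 + 12408) = (78*82 - 18915)*20115 = (6396 - 18915)*20115 = -12519*20115 = -251819685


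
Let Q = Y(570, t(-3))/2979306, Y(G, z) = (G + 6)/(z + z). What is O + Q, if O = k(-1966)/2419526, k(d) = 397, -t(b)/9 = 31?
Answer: 18294447055/111731879098818 ≈ 0.00016374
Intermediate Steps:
t(b) = -279 (t(b) = -9*31 = -279)
Y(G, z) = (6 + G)/(2*z) (Y(G, z) = (6 + G)/((2*z)) = (6 + G)*(1/(2*z)) = (6 + G)/(2*z))
O = 397/2419526 ≈ 0.00016408
Q = -16/46179243 (Q = ((½)*(6 + 570)/(-279))/2979306 = ((½)*(-1/279)*576)*(1/2979306) = -32/31*1/2979306 = -16/46179243 ≈ -3.4648e-7)
O + Q = 397/2419526 - 16/46179243 = 18294447055/111731879098818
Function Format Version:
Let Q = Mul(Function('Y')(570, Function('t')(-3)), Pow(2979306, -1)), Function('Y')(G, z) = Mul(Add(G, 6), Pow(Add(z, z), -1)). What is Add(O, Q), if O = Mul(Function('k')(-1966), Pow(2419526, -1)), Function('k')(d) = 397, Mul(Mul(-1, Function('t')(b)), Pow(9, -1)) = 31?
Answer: Rational(18294447055, 111731879098818) ≈ 0.00016374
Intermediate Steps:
Function('t')(b) = -279 (Function('t')(b) = Mul(-9, 31) = -279)
Function('Y')(G, z) = Mul(Rational(1, 2), Pow(z, -1), Add(6, G)) (Function('Y')(G, z) = Mul(Add(6, G), Pow(Mul(2, z), -1)) = Mul(Add(6, G), Mul(Rational(1, 2), Pow(z, -1))) = Mul(Rational(1, 2), Pow(z, -1), Add(6, G)))
O = Rational(397, 2419526) (O = Mul(397, Pow(2419526, -1)) = Mul(397, Rational(1, 2419526)) = Rational(397, 2419526) ≈ 0.00016408)
Q = Rational(-16, 46179243) (Q = Mul(Mul(Rational(1, 2), Pow(-279, -1), Add(6, 570)), Pow(2979306, -1)) = Mul(Mul(Rational(1, 2), Rational(-1, 279), 576), Rational(1, 2979306)) = Mul(Rational(-32, 31), Rational(1, 2979306)) = Rational(-16, 46179243) ≈ -3.4648e-7)
Add(O, Q) = Add(Rational(397, 2419526), Rational(-16, 46179243)) = Rational(18294447055, 111731879098818)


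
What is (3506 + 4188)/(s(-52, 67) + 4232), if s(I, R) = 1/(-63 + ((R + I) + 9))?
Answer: 300066/165047 ≈ 1.8181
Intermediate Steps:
s(I, R) = 1/(-54 + I + R) (s(I, R) = 1/(-63 + ((I + R) + 9)) = 1/(-63 + (9 + I + R)) = 1/(-54 + I + R))
(3506 + 4188)/(s(-52, 67) + 4232) = (3506 + 4188)/(1/(-54 - 52 + 67) + 4232) = 7694/(1/(-39) + 4232) = 7694/(-1/39 + 4232) = 7694/(165047/39) = 7694*(39/165047) = 300066/165047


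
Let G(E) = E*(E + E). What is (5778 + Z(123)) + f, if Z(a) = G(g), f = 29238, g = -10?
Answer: 35216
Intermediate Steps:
G(E) = 2*E**2 (G(E) = E*(2*E) = 2*E**2)
Z(a) = 200 (Z(a) = 2*(-10)**2 = 2*100 = 200)
(5778 + Z(123)) + f = (5778 + 200) + 29238 = 5978 + 29238 = 35216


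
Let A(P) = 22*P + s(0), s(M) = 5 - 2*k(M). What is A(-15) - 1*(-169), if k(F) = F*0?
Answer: -156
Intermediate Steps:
k(F) = 0
s(M) = 5 (s(M) = 5 - 2*0 = 5 + 0 = 5)
A(P) = 5 + 22*P (A(P) = 22*P + 5 = 5 + 22*P)
A(-15) - 1*(-169) = (5 + 22*(-15)) - 1*(-169) = (5 - 330) + 169 = -325 + 169 = -156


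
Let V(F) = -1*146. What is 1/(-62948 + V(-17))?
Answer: -1/63094 ≈ -1.5849e-5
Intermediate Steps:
V(F) = -146
1/(-62948 + V(-17)) = 1/(-62948 - 146) = 1/(-63094) = -1/63094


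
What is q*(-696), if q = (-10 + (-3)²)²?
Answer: -696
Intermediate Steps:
q = 1 (q = (-10 + 9)² = (-1)² = 1)
q*(-696) = 1*(-696) = -696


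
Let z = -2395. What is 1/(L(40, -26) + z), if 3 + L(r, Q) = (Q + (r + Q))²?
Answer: -1/2254 ≈ -0.00044366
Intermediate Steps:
L(r, Q) = -3 + (r + 2*Q)² (L(r, Q) = -3 + (Q + (r + Q))² = -3 + (Q + (Q + r))² = -3 + (r + 2*Q)²)
1/(L(40, -26) + z) = 1/((-3 + (40 + 2*(-26))²) - 2395) = 1/((-3 + (40 - 52)²) - 2395) = 1/((-3 + (-12)²) - 2395) = 1/((-3 + 144) - 2395) = 1/(141 - 2395) = 1/(-2254) = -1/2254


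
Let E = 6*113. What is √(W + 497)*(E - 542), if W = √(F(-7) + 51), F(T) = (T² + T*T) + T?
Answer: 136*√(497 + √142) ≈ 3068.0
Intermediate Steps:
F(T) = T + 2*T² (F(T) = (T² + T²) + T = 2*T² + T = T + 2*T²)
E = 678
W = √142 (W = √(-7*(1 + 2*(-7)) + 51) = √(-7*(1 - 14) + 51) = √(-7*(-13) + 51) = √(91 + 51) = √142 ≈ 11.916)
√(W + 497)*(E - 542) = √(√142 + 497)*(678 - 542) = √(497 + √142)*136 = 136*√(497 + √142)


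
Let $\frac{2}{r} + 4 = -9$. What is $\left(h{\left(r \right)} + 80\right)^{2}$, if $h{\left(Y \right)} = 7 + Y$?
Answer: $\frac{1274641}{169} \approx 7542.3$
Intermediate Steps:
$r = - \frac{2}{13}$ ($r = \frac{2}{-4 - 9} = \frac{2}{-13} = 2 \left(- \frac{1}{13}\right) = - \frac{2}{13} \approx -0.15385$)
$\left(h{\left(r \right)} + 80\right)^{2} = \left(\left(7 - \frac{2}{13}\right) + 80\right)^{2} = \left(\frac{89}{13} + 80\right)^{2} = \left(\frac{1129}{13}\right)^{2} = \frac{1274641}{169}$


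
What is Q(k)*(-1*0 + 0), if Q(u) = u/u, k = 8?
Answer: 0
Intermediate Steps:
Q(u) = 1
Q(k)*(-1*0 + 0) = 1*(-1*0 + 0) = 1*(0 + 0) = 1*0 = 0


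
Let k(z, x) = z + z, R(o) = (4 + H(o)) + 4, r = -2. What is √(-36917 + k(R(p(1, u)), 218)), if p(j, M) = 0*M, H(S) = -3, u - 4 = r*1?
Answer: I*√36907 ≈ 192.11*I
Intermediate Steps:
u = 2 (u = 4 - 2*1 = 4 - 2 = 2)
p(j, M) = 0
R(o) = 5 (R(o) = (4 - 3) + 4 = 1 + 4 = 5)
k(z, x) = 2*z
√(-36917 + k(R(p(1, u)), 218)) = √(-36917 + 2*5) = √(-36917 + 10) = √(-36907) = I*√36907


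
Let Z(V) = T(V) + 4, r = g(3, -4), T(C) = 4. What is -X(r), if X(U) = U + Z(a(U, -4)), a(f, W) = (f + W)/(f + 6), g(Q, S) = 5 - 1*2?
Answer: -11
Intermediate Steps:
g(Q, S) = 3 (g(Q, S) = 5 - 2 = 3)
a(f, W) = (W + f)/(6 + f)
r = 3
Z(V) = 8 (Z(V) = 4 + 4 = 8)
X(U) = 8 + U (X(U) = U + 8 = 8 + U)
-X(r) = -(8 + 3) = -1*11 = -11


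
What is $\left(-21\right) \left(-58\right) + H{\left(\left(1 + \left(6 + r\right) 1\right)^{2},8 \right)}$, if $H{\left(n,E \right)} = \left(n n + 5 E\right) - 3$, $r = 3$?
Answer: $11255$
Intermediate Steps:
$H{\left(n,E \right)} = -3 + n^{2} + 5 E$ ($H{\left(n,E \right)} = \left(n^{2} + 5 E\right) - 3 = -3 + n^{2} + 5 E$)
$\left(-21\right) \left(-58\right) + H{\left(\left(1 + \left(6 + r\right) 1\right)^{2},8 \right)} = \left(-21\right) \left(-58\right) + \left(-3 + \left(\left(1 + \left(6 + 3\right) 1\right)^{2}\right)^{2} + 5 \cdot 8\right) = 1218 + \left(-3 + \left(\left(1 + 9 \cdot 1\right)^{2}\right)^{2} + 40\right) = 1218 + \left(-3 + \left(\left(1 + 9\right)^{2}\right)^{2} + 40\right) = 1218 + \left(-3 + \left(10^{2}\right)^{2} + 40\right) = 1218 + \left(-3 + 100^{2} + 40\right) = 1218 + \left(-3 + 10000 + 40\right) = 1218 + 10037 = 11255$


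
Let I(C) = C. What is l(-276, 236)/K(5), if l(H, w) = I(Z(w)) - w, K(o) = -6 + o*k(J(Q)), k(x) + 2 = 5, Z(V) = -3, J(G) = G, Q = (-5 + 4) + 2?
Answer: -239/9 ≈ -26.556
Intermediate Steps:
Q = 1 (Q = -1 + 2 = 1)
k(x) = 3 (k(x) = -2 + 5 = 3)
K(o) = -6 + 3*o (K(o) = -6 + o*3 = -6 + 3*o)
l(H, w) = -3 - w
l(-276, 236)/K(5) = (-3 - 1*236)/(-6 + 3*5) = (-3 - 236)/(-6 + 15) = -239/9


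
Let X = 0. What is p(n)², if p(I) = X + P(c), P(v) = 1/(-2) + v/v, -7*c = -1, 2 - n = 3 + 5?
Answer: ¼ ≈ 0.25000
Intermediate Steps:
n = -6 (n = 2 - (3 + 5) = 2 - 1*8 = 2 - 8 = -6)
c = ⅐ (c = -⅐*(-1) = ⅐ ≈ 0.14286)
P(v) = ½ (P(v) = 1*(-½) + 1 = -½ + 1 = ½)
p(I) = ½ (p(I) = 0 + ½ = ½)
p(n)² = (½)² = ¼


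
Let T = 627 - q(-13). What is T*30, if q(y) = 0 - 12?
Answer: 19170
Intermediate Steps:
q(y) = -12
T = 639 (T = 627 - 1*(-12) = 627 + 12 = 639)
T*30 = 639*30 = 19170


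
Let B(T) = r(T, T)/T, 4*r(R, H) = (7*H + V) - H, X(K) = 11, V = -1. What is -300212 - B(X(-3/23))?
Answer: -13209393/44 ≈ -3.0021e+5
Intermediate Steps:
r(R, H) = -¼ + 3*H/2 (r(R, H) = ((7*H - 1) - H)/4 = ((-1 + 7*H) - H)/4 = (-1 + 6*H)/4 = -¼ + 3*H/2)
B(T) = (-¼ + 3*T/2)/T
-300212 - B(X(-3/23)) = -300212 - (-1 + 6*11)/(4*11) = -300212 - (-1 + 66)/(4*11) = -300212 - 65/(4*11) = -300212 - 1*65/44 = -300212 - 65/44 = -13209393/44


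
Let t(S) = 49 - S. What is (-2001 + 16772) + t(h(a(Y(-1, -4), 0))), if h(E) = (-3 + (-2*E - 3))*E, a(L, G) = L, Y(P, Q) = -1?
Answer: 14816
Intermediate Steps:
h(E) = E*(-6 - 2*E) (h(E) = (-3 + (-3 - 2*E))*E = (-6 - 2*E)*E = E*(-6 - 2*E))
(-2001 + 16772) + t(h(a(Y(-1, -4), 0))) = (-2001 + 16772) + (49 - (-2)*(-1)*(3 - 1)) = 14771 + (49 - (-2)*(-1)*2) = 14771 + (49 - 1*4) = 14771 + (49 - 4) = 14771 + 45 = 14816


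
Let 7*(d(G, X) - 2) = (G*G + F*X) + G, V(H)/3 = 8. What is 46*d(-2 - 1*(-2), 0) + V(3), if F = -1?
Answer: 116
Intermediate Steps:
V(H) = 24 (V(H) = 3*8 = 24)
d(G, X) = 2 - X/7 + G/7 + G²/7 (d(G, X) = 2 + ((G*G - X) + G)/7 = 2 + ((G² - X) + G)/7 = 2 + (G + G² - X)/7 = 2 + (-X/7 + G/7 + G²/7) = 2 - X/7 + G/7 + G²/7)
46*d(-2 - 1*(-2), 0) + V(3) = 46*(2 - ⅐*0 + (-2 - 1*(-2))/7 + (-2 - 1*(-2))²/7) + 24 = 46*(2 + 0 + (-2 + 2)/7 + (-2 + 2)²/7) + 24 = 46*(2 + 0 + (⅐)*0 + (⅐)*0²) + 24 = 46*(2 + 0 + 0 + (⅐)*0) + 24 = 46*(2 + 0 + 0 + 0) + 24 = 46*2 + 24 = 92 + 24 = 116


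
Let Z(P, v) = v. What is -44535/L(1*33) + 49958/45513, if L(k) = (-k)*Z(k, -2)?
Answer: -674541409/1001286 ≈ -673.67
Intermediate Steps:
L(k) = 2*k (L(k) = -k*(-2) = 2*k)
-44535/L(1*33) + 49958/45513 = -44535/(2*(1*33)) + 49958/45513 = -44535/(2*33) + 49958*(1/45513) = -44535/66 + 49958/45513 = -44535*1/66 + 49958/45513 = -14845/22 + 49958/45513 = -674541409/1001286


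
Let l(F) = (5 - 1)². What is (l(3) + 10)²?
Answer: 676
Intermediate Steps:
l(F) = 16 (l(F) = 4² = 16)
(l(3) + 10)² = (16 + 10)² = 26² = 676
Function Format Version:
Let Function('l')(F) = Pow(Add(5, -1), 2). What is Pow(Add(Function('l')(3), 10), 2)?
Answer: 676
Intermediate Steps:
Function('l')(F) = 16 (Function('l')(F) = Pow(4, 2) = 16)
Pow(Add(Function('l')(3), 10), 2) = Pow(Add(16, 10), 2) = Pow(26, 2) = 676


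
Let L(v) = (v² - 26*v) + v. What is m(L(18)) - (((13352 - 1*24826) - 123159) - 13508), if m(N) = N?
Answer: 148015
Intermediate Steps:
L(v) = v² - 25*v
m(L(18)) - (((13352 - 1*24826) - 123159) - 13508) = 18*(-25 + 18) - (((13352 - 1*24826) - 123159) - 13508) = 18*(-7) - (((13352 - 24826) - 123159) - 13508) = -126 - ((-11474 - 123159) - 13508) = -126 - (-134633 - 13508) = -126 - 1*(-148141) = -126 + 148141 = 148015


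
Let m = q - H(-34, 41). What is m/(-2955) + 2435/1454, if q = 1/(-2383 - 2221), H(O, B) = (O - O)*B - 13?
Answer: 16520356673/9890704140 ≈ 1.6703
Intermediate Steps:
H(O, B) = -13 (H(O, B) = 0*B - 13 = 0 - 13 = -13)
q = -1/4604 (q = 1/(-4604) = -1/4604 ≈ -0.00021720)
m = 59851/4604 (m = -1/4604 - 1*(-13) = -1/4604 + 13 = 59851/4604 ≈ 13.000)
m/(-2955) + 2435/1454 = (59851/4604)/(-2955) + 2435/1454 = (59851/4604)*(-1/2955) + 2435*(1/1454) = -59851/13604820 + 2435/1454 = 16520356673/9890704140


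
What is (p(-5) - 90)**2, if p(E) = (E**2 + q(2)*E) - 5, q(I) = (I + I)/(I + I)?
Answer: 5625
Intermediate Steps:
q(I) = 1 (q(I) = (2*I)/((2*I)) = (2*I)*(1/(2*I)) = 1)
p(E) = -5 + E + E**2 (p(E) = (E**2 + 1*E) - 5 = (E**2 + E) - 5 = (E + E**2) - 5 = -5 + E + E**2)
(p(-5) - 90)**2 = ((-5 - 5 + (-5)**2) - 90)**2 = ((-5 - 5 + 25) - 90)**2 = (15 - 90)**2 = (-75)**2 = 5625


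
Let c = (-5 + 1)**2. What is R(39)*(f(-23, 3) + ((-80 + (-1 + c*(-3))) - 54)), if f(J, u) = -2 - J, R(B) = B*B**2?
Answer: -9609678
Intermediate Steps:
c = 16 (c = (-4)**2 = 16)
R(B) = B**3
R(39)*(f(-23, 3) + ((-80 + (-1 + c*(-3))) - 54)) = 39**3*((-2 - 1*(-23)) + ((-80 + (-1 + 16*(-3))) - 54)) = 59319*((-2 + 23) + ((-80 + (-1 - 48)) - 54)) = 59319*(21 + ((-80 - 49) - 54)) = 59319*(21 + (-129 - 54)) = 59319*(21 - 183) = 59319*(-162) = -9609678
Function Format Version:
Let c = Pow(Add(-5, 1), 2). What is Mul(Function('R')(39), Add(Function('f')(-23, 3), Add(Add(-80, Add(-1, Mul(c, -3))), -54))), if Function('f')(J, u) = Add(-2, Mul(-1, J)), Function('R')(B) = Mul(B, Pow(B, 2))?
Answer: -9609678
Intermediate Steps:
c = 16 (c = Pow(-4, 2) = 16)
Function('R')(B) = Pow(B, 3)
Mul(Function('R')(39), Add(Function('f')(-23, 3), Add(Add(-80, Add(-1, Mul(c, -3))), -54))) = Mul(Pow(39, 3), Add(Add(-2, Mul(-1, -23)), Add(Add(-80, Add(-1, Mul(16, -3))), -54))) = Mul(59319, Add(Add(-2, 23), Add(Add(-80, Add(-1, -48)), -54))) = Mul(59319, Add(21, Add(Add(-80, -49), -54))) = Mul(59319, Add(21, Add(-129, -54))) = Mul(59319, Add(21, -183)) = Mul(59319, -162) = -9609678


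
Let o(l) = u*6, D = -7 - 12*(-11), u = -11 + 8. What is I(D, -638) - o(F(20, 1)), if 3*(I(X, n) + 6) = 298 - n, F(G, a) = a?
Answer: 324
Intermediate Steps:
u = -3
D = 125 (D = -7 + 132 = 125)
o(l) = -18 (o(l) = -3*6 = -18)
I(X, n) = 280/3 - n/3 (I(X, n) = -6 + (298 - n)/3 = -6 + (298/3 - n/3) = 280/3 - n/3)
I(D, -638) - o(F(20, 1)) = (280/3 - 1/3*(-638)) - 1*(-18) = (280/3 + 638/3) + 18 = 306 + 18 = 324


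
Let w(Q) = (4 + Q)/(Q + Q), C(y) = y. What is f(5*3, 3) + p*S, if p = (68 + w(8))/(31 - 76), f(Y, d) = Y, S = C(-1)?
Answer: 595/36 ≈ 16.528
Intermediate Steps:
S = -1
w(Q) = (4 + Q)/(2*Q) (w(Q) = (4 + Q)/((2*Q)) = (4 + Q)*(1/(2*Q)) = (4 + Q)/(2*Q))
p = -55/36 (p = (68 + (½)*(4 + 8)/8)/(31 - 76) = (68 + (½)*(⅛)*12)/(-45) = (68 + ¾)*(-1/45) = (275/4)*(-1/45) = -55/36 ≈ -1.5278)
f(5*3, 3) + p*S = 5*3 - 55/36*(-1) = 15 + 55/36 = 595/36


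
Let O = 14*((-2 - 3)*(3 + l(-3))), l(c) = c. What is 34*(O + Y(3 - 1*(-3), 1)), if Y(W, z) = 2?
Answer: 68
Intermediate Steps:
O = 0 (O = 14*((-2 - 3)*(3 - 3)) = 14*(-5*0) = 14*0 = 0)
34*(O + Y(3 - 1*(-3), 1)) = 34*(0 + 2) = 34*2 = 68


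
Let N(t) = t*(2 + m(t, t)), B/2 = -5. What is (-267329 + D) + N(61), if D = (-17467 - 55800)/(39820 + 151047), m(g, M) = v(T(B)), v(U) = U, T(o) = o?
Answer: -51117500606/190867 ≈ -2.6782e+5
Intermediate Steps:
B = -10 (B = 2*(-5) = -10)
m(g, M) = -10
D = -73267/190867 ≈ -0.38386
N(t) = -8*t (N(t) = t*(2 - 10) = t*(-8) = -8*t)
(-267329 + D) + N(61) = (-267329 - 73267/190867) - 8*61 = -51024357510/190867 - 488 = -51117500606/190867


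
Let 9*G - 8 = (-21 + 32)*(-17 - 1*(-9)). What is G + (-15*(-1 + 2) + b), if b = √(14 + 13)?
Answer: -215/9 + 3*√3 ≈ -18.693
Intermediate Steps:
G = -80/9 (G = 8/9 + ((-21 + 32)*(-17 - 1*(-9)))/9 = 8/9 + (11*(-17 + 9))/9 = 8/9 + (11*(-8))/9 = 8/9 + (⅑)*(-88) = 8/9 - 88/9 = -80/9 ≈ -8.8889)
b = 3*√3 (b = √27 = 3*√3 ≈ 5.1962)
G + (-15*(-1 + 2) + b) = -80/9 + (-15*(-1 + 2) + 3*√3) = -80/9 + (-15*1 + 3*√3) = -80/9 + (-15 + 3*√3) = -215/9 + 3*√3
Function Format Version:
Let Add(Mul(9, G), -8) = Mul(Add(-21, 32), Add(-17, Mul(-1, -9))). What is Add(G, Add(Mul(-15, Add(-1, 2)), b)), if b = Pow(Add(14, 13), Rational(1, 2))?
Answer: Add(Rational(-215, 9), Mul(3, Pow(3, Rational(1, 2)))) ≈ -18.693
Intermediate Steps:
G = Rational(-80, 9) (G = Add(Rational(8, 9), Mul(Rational(1, 9), Mul(Add(-21, 32), Add(-17, Mul(-1, -9))))) = Add(Rational(8, 9), Mul(Rational(1, 9), Mul(11, Add(-17, 9)))) = Add(Rational(8, 9), Mul(Rational(1, 9), Mul(11, -8))) = Add(Rational(8, 9), Mul(Rational(1, 9), -88)) = Add(Rational(8, 9), Rational(-88, 9)) = Rational(-80, 9) ≈ -8.8889)
b = Mul(3, Pow(3, Rational(1, 2))) (b = Pow(27, Rational(1, 2)) = Mul(3, Pow(3, Rational(1, 2))) ≈ 5.1962)
Add(G, Add(Mul(-15, Add(-1, 2)), b)) = Add(Rational(-80, 9), Add(Mul(-15, Add(-1, 2)), Mul(3, Pow(3, Rational(1, 2))))) = Add(Rational(-80, 9), Add(Mul(-15, 1), Mul(3, Pow(3, Rational(1, 2))))) = Add(Rational(-80, 9), Add(-15, Mul(3, Pow(3, Rational(1, 2))))) = Add(Rational(-215, 9), Mul(3, Pow(3, Rational(1, 2))))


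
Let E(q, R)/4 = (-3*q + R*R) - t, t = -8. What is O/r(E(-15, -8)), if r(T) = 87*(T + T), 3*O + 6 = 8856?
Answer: 1475/40716 ≈ 0.036227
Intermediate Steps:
O = 2950 (O = -2 + (⅓)*8856 = -2 + 2952 = 2950)
E(q, R) = 32 - 12*q + 4*R² (E(q, R) = 4*((-3*q + R*R) - 1*(-8)) = 4*((-3*q + R²) + 8) = 4*((R² - 3*q) + 8) = 4*(8 + R² - 3*q) = 32 - 12*q + 4*R²)
r(T) = 174*T (r(T) = 87*(2*T) = 174*T)
O/r(E(-15, -8)) = 2950/((174*(32 - 12*(-15) + 4*(-8)²))) = 2950/((174*(32 + 180 + 4*64))) = 2950/((174*(32 + 180 + 256))) = 2950/((174*468)) = 2950/81432 = 2950*(1/81432) = 1475/40716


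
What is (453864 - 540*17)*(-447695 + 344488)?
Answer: -45894501588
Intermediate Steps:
(453864 - 540*17)*(-447695 + 344488) = (453864 - 9180)*(-103207) = 444684*(-103207) = -45894501588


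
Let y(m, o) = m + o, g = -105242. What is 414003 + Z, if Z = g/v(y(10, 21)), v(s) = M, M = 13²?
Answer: 69861265/169 ≈ 4.1338e+5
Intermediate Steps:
M = 169
v(s) = 169
Z = -105242/169 ≈ -622.73
414003 + Z = 414003 - 105242/169 = 69861265/169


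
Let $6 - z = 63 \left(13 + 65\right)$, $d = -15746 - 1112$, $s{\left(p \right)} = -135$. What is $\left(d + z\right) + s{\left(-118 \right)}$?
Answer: $-21901$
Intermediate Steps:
$d = -16858$
$z = -4908$ ($z = 6 - 63 \left(13 + 65\right) = 6 - 63 \cdot 78 = 6 - 4914 = -4908$)
$\left(d + z\right) + s{\left(-118 \right)} = \left(-16858 - 4908\right) - 135 = -21766 - 135 = -21901$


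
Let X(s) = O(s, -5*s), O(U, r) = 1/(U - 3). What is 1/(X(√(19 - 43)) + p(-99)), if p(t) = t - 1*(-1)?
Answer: -3237/317521 + 2*I*√6/317521 ≈ -0.010195 + 1.5429e-5*I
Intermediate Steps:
O(U, r) = 1/(-3 + U)
X(s) = 1/(-3 + s)
p(t) = 1 + t (p(t) = t + 1 = 1 + t)
1/(X(√(19 - 43)) + p(-99)) = 1/(1/(-3 + √(19 - 43)) + (1 - 99)) = 1/(1/(-3 + √(-24)) - 98) = 1/(1/(-3 + 2*I*√6) - 98) = 1/(-98 + 1/(-3 + 2*I*√6))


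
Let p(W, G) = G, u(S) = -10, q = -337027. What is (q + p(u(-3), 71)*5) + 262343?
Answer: -74329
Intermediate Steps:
(q + p(u(-3), 71)*5) + 262343 = (-337027 + 71*5) + 262343 = (-337027 + 355) + 262343 = -336672 + 262343 = -74329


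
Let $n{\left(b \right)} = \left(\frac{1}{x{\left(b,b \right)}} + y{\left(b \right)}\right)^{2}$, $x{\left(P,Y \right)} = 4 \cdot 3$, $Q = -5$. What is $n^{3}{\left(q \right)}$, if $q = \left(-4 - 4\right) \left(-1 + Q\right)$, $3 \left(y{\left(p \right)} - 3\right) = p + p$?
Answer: $\frac{5567914722008521}{2985984} \approx 1.8647 \cdot 10^{9}$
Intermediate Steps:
$x{\left(P,Y \right)} = 12$
$y{\left(p \right)} = 3 + \frac{2 p}{3}$ ($y{\left(p \right)} = 3 + \frac{p + p}{3} = 3 + \frac{2 p}{3}$)
$q = 48$ ($q = \left(-4 - 4\right) \left(-1 - 5\right) = \left(-8\right) \left(-6\right) = 48$)
$n{\left(b \right)} = \left(\frac{37}{12} + \frac{2 b}{3}\right)^{2}$ ($n{\left(b \right)} = \left(\frac{1}{12} + \left(3 + \frac{2 b}{3}\right)\right)^{2} = \left(\frac{37}{12} + \frac{2 b}{3}\right)^{2}$)
$n^{3}{\left(q \right)} = \left(\frac{\left(37 + 8 \cdot 48\right)^{2}}{144}\right)^{3} = \left(\frac{\left(37 + 384\right)^{2}}{144}\right)^{3} = \left(\frac{421^{2}}{144}\right)^{3} = \left(\frac{1}{144} \cdot 177241\right)^{3} = \left(\frac{177241}{144}\right)^{3} = \frac{5567914722008521}{2985984}$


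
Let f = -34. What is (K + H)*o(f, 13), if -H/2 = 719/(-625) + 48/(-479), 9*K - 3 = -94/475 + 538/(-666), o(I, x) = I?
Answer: -1578161750924/17047310625 ≈ -92.575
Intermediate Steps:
K = 315448/1423575 (K = ⅓ + (-94/475 + 538/(-666))/9 = ⅓ + (-94*1/475 + 538*(-1/666))/9 = ⅓ + (-94/475 - 269/333)/9 = ⅓ + (⅑)*(-159077/158175) = ⅓ - 159077/1423575 = 315448/1423575 ≈ 0.22159)
H = 748802/299375 (H = -2*(719/(-625) + 48/(-479)) = -2*(719*(-1/625) + 48*(-1/479)) = -2*(-719/625 - 48/479) = -2*(-374401/299375) = 748802/299375 ≈ 2.5012)
(K + H)*o(f, 13) = (315448/1423575 + 748802/299375)*(-34) = (46416522086/17047310625)*(-34) = -1578161750924/17047310625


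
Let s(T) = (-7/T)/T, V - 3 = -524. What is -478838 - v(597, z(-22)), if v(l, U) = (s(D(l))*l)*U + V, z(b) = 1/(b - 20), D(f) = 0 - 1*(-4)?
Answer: -15306343/32 ≈ -4.7832e+5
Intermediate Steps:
D(f) = 4 (D(f) = 0 + 4 = 4)
V = -521 (V = 3 - 524 = -521)
s(T) = -7/T²
z(b) = 1/(-20 + b)
v(l, U) = -521 - 7*U*l/16 (v(l, U) = ((-7/4²)*l)*U - 521 = ((-7*1/16)*l)*U - 521 = (-7*l/16)*U - 521 = -7*U*l/16 - 521 = -521 - 7*U*l/16)
-478838 - v(597, z(-22)) = -478838 - (-521 - 7/16*597/(-20 - 22)) = -478838 - (-521 - 7/16*597/(-42)) = -478838 - (-521 - 7/16*(-1/42)*597) = -478838 - (-521 + 199/32) = -478838 - 1*(-16473/32) = -478838 + 16473/32 = -15306343/32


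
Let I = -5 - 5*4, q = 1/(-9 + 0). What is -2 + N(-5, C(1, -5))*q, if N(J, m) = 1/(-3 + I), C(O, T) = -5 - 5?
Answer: -503/252 ≈ -1.9960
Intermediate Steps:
q = -⅑ (q = 1/(-9) = -⅑ ≈ -0.11111)
C(O, T) = -10
I = -25 (I = -5 - 20 = -25)
N(J, m) = -1/28 (N(J, m) = 1/(-3 - 25) = 1/(-28) = -1/28)
-2 + N(-5, C(1, -5))*q = -2 - 1/28*(-⅑) = -2 + 1/252 = -503/252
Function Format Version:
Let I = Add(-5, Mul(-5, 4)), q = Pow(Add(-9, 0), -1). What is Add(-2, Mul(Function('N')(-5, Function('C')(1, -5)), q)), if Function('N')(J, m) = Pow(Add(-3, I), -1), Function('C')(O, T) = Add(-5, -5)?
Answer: Rational(-503, 252) ≈ -1.9960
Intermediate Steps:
q = Rational(-1, 9) (q = Pow(-9, -1) = Rational(-1, 9) ≈ -0.11111)
Function('C')(O, T) = -10
I = -25 (I = Add(-5, -20) = -25)
Function('N')(J, m) = Rational(-1, 28) (Function('N')(J, m) = Pow(Add(-3, -25), -1) = Pow(-28, -1) = Rational(-1, 28))
Add(-2, Mul(Function('N')(-5, Function('C')(1, -5)), q)) = Add(-2, Mul(Rational(-1, 28), Rational(-1, 9))) = Add(-2, Rational(1, 252)) = Rational(-503, 252)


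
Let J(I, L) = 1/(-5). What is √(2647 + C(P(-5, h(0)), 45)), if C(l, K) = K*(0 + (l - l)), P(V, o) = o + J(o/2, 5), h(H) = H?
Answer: √2647 ≈ 51.449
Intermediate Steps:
J(I, L) = -⅕
P(V, o) = -⅕ + o (P(V, o) = o - ⅕ = -⅕ + o)
C(l, K) = 0 (C(l, K) = K*(0 + 0) = K*0 = 0)
√(2647 + C(P(-5, h(0)), 45)) = √(2647 + 0) = √2647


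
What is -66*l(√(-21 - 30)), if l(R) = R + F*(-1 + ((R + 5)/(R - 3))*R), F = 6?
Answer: -11484/5 - 1518*I*√51/5 ≈ -2296.8 - 2168.1*I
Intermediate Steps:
l(R) = -6 + R + 6*R*(5 + R)/(-3 + R) (l(R) = R + 6*(-1 + ((R + 5)/(R - 3))*R) = R + 6*(-1 + ((5 + R)/(-3 + R))*R) = R + 6*(-1 + R*(5 + R)/(-3 + R)) = R + (-6 + 6*R*(5 + R)/(-3 + R)) = -6 + R + 6*R*(5 + R)/(-3 + R))
-66*l(√(-21 - 30)) = -66*(18 + 7*(√(-21 - 30))² + 21*√(-21 - 30))/(-3 + √(-21 - 30)) = -66*(18 + 7*(√(-51))² + 21*√(-51))/(-3 + √(-51)) = -66*(18 + 7*(I*√51)² + 21*(I*√51))/(-3 + I*√51) = -66*(18 + 7*(-51) + 21*I*√51)/(-3 + I*√51) = -66*(18 - 357 + 21*I*√51)/(-3 + I*√51) = -66*(-339 + 21*I*√51)/(-3 + I*√51)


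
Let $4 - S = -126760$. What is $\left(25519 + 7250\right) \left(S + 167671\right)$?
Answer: $9648340515$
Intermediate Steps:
$S = 126764$ ($S = 4 - -126760 = 4 + 126760 = 126764$)
$\left(25519 + 7250\right) \left(S + 167671\right) = \left(25519 + 7250\right) \left(126764 + 167671\right) = 32769 \cdot 294435 = 9648340515$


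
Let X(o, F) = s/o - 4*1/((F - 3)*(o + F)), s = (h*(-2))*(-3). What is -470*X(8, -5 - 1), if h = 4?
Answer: -13630/9 ≈ -1514.4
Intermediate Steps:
s = 24 (s = (4*(-2))*(-3) = -8*(-3) = 24)
X(o, F) = 24/o - 4/((-3 + F)*(F + o)) (X(o, F) = 24/o - 4*1/((F - 3)*(o + F)) = 24/o - 4*1/((-3 + F)*(F + o)) = 24/o - 4/((-3 + F)*(F + o)))
-470*X(8, -5 - 1) = -1880*(-19*8 - 18*(-5 - 1) + 6*(-5 - 1)² + 6*(-5 - 1)*8)/(8*((-5 - 1)² - 3*(-5 - 1) - 3*8 + (-5 - 1)*8)) = -1880*(-152 - 18*(-6) + 6*(-6)² + 6*(-6)*8)/(8*((-6)² - 3*(-6) - 24 - 6*8)) = -1880*(-152 + 108 + 6*36 - 288)/(8*(36 + 18 - 24 - 48)) = -1880*(-152 + 108 + 216 - 288)/(8*(-18)) = -1880*(-1)*(-116)/(8*18) = -470*29/9 = -13630/9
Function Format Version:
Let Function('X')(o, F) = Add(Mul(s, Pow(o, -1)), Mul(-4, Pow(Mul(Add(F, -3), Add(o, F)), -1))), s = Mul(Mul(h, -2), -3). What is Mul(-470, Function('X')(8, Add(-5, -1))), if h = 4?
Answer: Rational(-13630, 9) ≈ -1514.4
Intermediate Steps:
s = 24 (s = Mul(Mul(4, -2), -3) = Mul(-8, -3) = 24)
Function('X')(o, F) = Add(Mul(24, Pow(o, -1)), Mul(-4, Pow(Add(-3, F), -1), Pow(Add(F, o), -1))) (Function('X')(o, F) = Add(Mul(24, Pow(o, -1)), Mul(-4, Pow(Mul(Add(F, -3), Add(o, F)), -1))) = Add(Mul(24, Pow(o, -1)), Mul(-4, Pow(Mul(Add(-3, F), Add(F, o)), -1))) = Add(Mul(24, Pow(o, -1)), Mul(-4, Mul(Pow(Add(-3, F), -1), Pow(Add(F, o), -1)))) = Add(Mul(24, Pow(o, -1)), Mul(-4, Pow(Add(-3, F), -1), Pow(Add(F, o), -1))))
Mul(-470, Function('X')(8, Add(-5, -1))) = Mul(-470, Mul(4, Pow(8, -1), Pow(Add(Pow(Add(-5, -1), 2), Mul(-3, Add(-5, -1)), Mul(-3, 8), Mul(Add(-5, -1), 8)), -1), Add(Mul(-19, 8), Mul(-18, Add(-5, -1)), Mul(6, Pow(Add(-5, -1), 2)), Mul(6, Add(-5, -1), 8)))) = Mul(-470, Mul(4, Rational(1, 8), Pow(Add(Pow(-6, 2), Mul(-3, -6), -24, Mul(-6, 8)), -1), Add(-152, Mul(-18, -6), Mul(6, Pow(-6, 2)), Mul(6, -6, 8)))) = Mul(-470, Mul(4, Rational(1, 8), Pow(Add(36, 18, -24, -48), -1), Add(-152, 108, Mul(6, 36), -288))) = Mul(-470, Mul(4, Rational(1, 8), Pow(-18, -1), Add(-152, 108, 216, -288))) = Mul(-470, Mul(4, Rational(1, 8), Rational(-1, 18), -116)) = Mul(-470, Rational(29, 9)) = Rational(-13630, 9)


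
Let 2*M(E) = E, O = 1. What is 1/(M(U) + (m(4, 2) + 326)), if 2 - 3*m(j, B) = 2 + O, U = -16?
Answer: 3/953 ≈ 0.0031480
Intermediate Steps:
M(E) = E/2
m(j, B) = -⅓ (m(j, B) = ⅔ - (2 + 1)/3 = ⅔ - ⅓*3 = ⅔ - 1 = -⅓)
1/(M(U) + (m(4, 2) + 326)) = 1/((½)*(-16) + (-⅓ + 326)) = 1/(-8 + 977/3) = 1/(953/3) = 3/953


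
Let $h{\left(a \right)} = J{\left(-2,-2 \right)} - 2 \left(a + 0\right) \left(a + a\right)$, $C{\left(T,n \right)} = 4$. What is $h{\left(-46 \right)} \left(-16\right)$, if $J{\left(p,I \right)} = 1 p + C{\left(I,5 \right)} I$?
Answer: $135584$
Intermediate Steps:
$J{\left(p,I \right)} = p + 4 I$ ($J{\left(p,I \right)} = 1 p + 4 I = p + 4 I$)
$h{\left(a \right)} = -10 - 4 a^{2}$ ($h{\left(a \right)} = \left(-2 + 4 \left(-2\right)\right) - 2 \left(a + 0\right) \left(a + a\right) = \left(-2 - 8\right) - 2 a 2 a = -10 - 2 \cdot 2 a^{2} = -10 - 4 a^{2}$)
$h{\left(-46 \right)} \left(-16\right) = \left(-10 - 4 \left(-46\right)^{2}\right) \left(-16\right) = \left(-10 - 8464\right) \left(-16\right) = \left(-8474\right) \left(-16\right) = 135584$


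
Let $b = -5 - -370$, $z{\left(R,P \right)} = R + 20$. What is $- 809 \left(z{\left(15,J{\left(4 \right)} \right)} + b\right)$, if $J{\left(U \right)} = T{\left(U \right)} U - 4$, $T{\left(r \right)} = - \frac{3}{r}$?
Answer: $-323600$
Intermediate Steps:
$J{\left(U \right)} = -7$ ($J{\left(U \right)} = - \frac{3}{U} U - 4 = -3 - 4 = -7$)
$z{\left(R,P \right)} = 20 + R$
$b = 365$ ($b = -5 + 370 = 365$)
$- 809 \left(z{\left(15,J{\left(4 \right)} \right)} + b\right) = - 809 \left(\left(20 + 15\right) + 365\right) = - 809 \left(35 + 365\right) = \left(-809\right) 400 = -323600$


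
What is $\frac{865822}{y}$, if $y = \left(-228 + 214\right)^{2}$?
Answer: $\frac{432911}{98} \approx 4417.5$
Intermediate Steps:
$y = 196$ ($y = \left(-14\right)^{2} = 196$)
$\frac{865822}{y} = \frac{865822}{196} = 865822 \cdot \frac{1}{196} = \frac{432911}{98}$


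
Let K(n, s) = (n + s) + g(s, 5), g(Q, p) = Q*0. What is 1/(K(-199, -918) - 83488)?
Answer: -1/84605 ≈ -1.1820e-5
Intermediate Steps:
g(Q, p) = 0
K(n, s) = n + s (K(n, s) = (n + s) + 0 = n + s)
1/(K(-199, -918) - 83488) = 1/((-199 - 918) - 83488) = 1/(-1117 - 83488) = 1/(-84605) = -1/84605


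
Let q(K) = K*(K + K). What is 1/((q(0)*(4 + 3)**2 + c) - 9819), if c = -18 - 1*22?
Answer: -1/9859 ≈ -0.00010143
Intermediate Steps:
c = -40 (c = -18 - 22 = -40)
q(K) = 2*K**2 (q(K) = K*(2*K) = 2*K**2)
1/((q(0)*(4 + 3)**2 + c) - 9819) = 1/(((2*0**2)*(4 + 3)**2 - 40) - 9819) = 1/(((2*0)*7**2 - 40) - 9819) = 1/((0*49 - 40) - 9819) = 1/((0 - 40) - 9819) = 1/(-40 - 9819) = 1/(-9859) = -1/9859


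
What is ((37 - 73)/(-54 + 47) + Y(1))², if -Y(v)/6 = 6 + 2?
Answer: 90000/49 ≈ 1836.7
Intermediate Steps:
Y(v) = -48 (Y(v) = -6*(6 + 2) = -6*8 = -48)
((37 - 73)/(-54 + 47) + Y(1))² = ((37 - 73)/(-54 + 47) - 48)² = (-36/(-7) - 48)² = (-36*(-⅐) - 48)² = (36/7 - 48)² = (-300/7)² = 90000/49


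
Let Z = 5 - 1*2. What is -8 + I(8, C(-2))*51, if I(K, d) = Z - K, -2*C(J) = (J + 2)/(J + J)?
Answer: -263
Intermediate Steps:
C(J) = -(2 + J)/(4*J) (C(J) = -(J + 2)/(2*(J + J)) = -(2 + J)/(2*(2*J)) = -(2 + J)*1/(2*J)/2 = -(2 + J)/(4*J))
Z = 3 (Z = 5 - 2 = 3)
I(K, d) = 3 - K
-8 + I(8, C(-2))*51 = -8 + (3 - 1*8)*51 = -8 + (3 - 8)*51 = -8 - 5*51 = -8 - 255 = -263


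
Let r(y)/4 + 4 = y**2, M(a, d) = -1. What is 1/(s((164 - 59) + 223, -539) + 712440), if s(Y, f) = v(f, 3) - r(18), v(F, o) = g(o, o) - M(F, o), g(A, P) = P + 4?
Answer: 1/711168 ≈ 1.4061e-6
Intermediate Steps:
g(A, P) = 4 + P
r(y) = -16 + 4*y**2
v(F, o) = 5 + o (v(F, o) = (4 + o) - 1*(-1) = (4 + o) + 1 = 5 + o)
s(Y, f) = -1272 (s(Y, f) = (5 + 3) - (-16 + 4*18**2) = 8 - (-16 + 4*324) = 8 - (-16 + 1296) = 8 - 1*1280 = 8 - 1280 = -1272)
1/(s((164 - 59) + 223, -539) + 712440) = 1/(-1272 + 712440) = 1/711168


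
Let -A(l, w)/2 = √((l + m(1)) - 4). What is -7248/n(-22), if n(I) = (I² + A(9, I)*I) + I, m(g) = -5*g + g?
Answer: -3624/253 ≈ -14.324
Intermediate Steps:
m(g) = -4*g
A(l, w) = -2*√(-8 + l) (A(l, w) = -2*√((l - 4*1) - 4) = -2*√((l - 4) - 4) = -2*√((-4 + l) - 4) = -2*√(-8 + l))
n(I) = I² - I (n(I) = (I² + (-2*√(-8 + 9))*I) + I = (I² + (-2*√1)*I) + I = (I² + (-2*1)*I) + I = (I² - 2*I) + I = I² - I)
-7248/n(-22) = -7248*(-1/(22*(-1 - 22))) = -7248/((-22*(-23))) = -7248/506 = -7248*1/506 = -3624/253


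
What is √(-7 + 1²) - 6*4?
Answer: -24 + I*√6 ≈ -24.0 + 2.4495*I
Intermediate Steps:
√(-7 + 1²) - 6*4 = √(-7 + 1) - 24 = √(-6) - 24 = I*√6 - 24 = -24 + I*√6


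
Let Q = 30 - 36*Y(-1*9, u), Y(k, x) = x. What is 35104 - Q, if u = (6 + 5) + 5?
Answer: 35650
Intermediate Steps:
u = 16 (u = 11 + 5 = 16)
Q = -546 (Q = 30 - 36*16 = 30 - 576 = -546)
35104 - Q = 35104 - 1*(-546) = 35104 + 546 = 35650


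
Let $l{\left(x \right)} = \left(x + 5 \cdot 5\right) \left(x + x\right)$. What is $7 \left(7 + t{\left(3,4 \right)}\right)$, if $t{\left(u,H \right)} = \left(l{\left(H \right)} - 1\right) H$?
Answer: $6517$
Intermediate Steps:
$l{\left(x \right)} = 2 x \left(25 + x\right)$ ($l{\left(x \right)} = \left(x + 25\right) 2 x = \left(25 + x\right) 2 x = 2 x \left(25 + x\right)$)
$t{\left(u,H \right)} = H \left(-1 + 2 H \left(25 + H\right)\right)$ ($t{\left(u,H \right)} = \left(2 H \left(25 + H\right) - 1\right) H = \left(-1 + 2 H \left(25 + H\right)\right) H = H \left(-1 + 2 H \left(25 + H\right)\right)$)
$7 \left(7 + t{\left(3,4 \right)}\right) = 7 \left(7 + 4 \left(-1 + 2 \cdot 4 \left(25 + 4\right)\right)\right) = 7 \left(7 + 4 \left(-1 + 2 \cdot 4 \cdot 29\right)\right) = 7 \left(7 + 4 \left(-1 + 232\right)\right) = 7 \left(7 + 4 \cdot 231\right) = 7 \left(7 + 924\right) = 7 \cdot 931 = 6517$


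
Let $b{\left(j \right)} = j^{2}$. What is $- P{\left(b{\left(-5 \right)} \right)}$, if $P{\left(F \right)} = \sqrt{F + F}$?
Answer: $- 5 \sqrt{2} \approx -7.0711$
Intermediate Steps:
$P{\left(F \right)} = \sqrt{2} \sqrt{F}$ ($P{\left(F \right)} = \sqrt{2 F} = \sqrt{2} \sqrt{F}$)
$- P{\left(b{\left(-5 \right)} \right)} = - \sqrt{2} \sqrt{\left(-5\right)^{2}} = - \sqrt{2} \sqrt{25} = - \sqrt{2} \cdot 5 = - 5 \sqrt{2}$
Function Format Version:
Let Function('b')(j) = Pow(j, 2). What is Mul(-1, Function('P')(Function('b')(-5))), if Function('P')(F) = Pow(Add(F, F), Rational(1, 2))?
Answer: Mul(-5, Pow(2, Rational(1, 2))) ≈ -7.0711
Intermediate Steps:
Function('P')(F) = Mul(Pow(2, Rational(1, 2)), Pow(F, Rational(1, 2))) (Function('P')(F) = Pow(Mul(2, F), Rational(1, 2)) = Mul(Pow(2, Rational(1, 2)), Pow(F, Rational(1, 2))))
Mul(-1, Function('P')(Function('b')(-5))) = Mul(-1, Mul(Pow(2, Rational(1, 2)), Pow(Pow(-5, 2), Rational(1, 2)))) = Mul(-1, Mul(Pow(2, Rational(1, 2)), Pow(25, Rational(1, 2)))) = Mul(-1, Mul(Pow(2, Rational(1, 2)), 5)) = Mul(-1, Mul(5, Pow(2, Rational(1, 2)))) = Mul(-5, Pow(2, Rational(1, 2)))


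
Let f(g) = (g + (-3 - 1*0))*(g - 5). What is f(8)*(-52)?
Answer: -780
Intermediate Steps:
f(g) = (-5 + g)*(-3 + g) (f(g) = (g + (-3 + 0))*(-5 + g) = (g - 3)*(-5 + g) = (-3 + g)*(-5 + g) = (-5 + g)*(-3 + g))
f(8)*(-52) = (15 + 8² - 8*8)*(-52) = (15 + 64 - 64)*(-52) = 15*(-52) = -780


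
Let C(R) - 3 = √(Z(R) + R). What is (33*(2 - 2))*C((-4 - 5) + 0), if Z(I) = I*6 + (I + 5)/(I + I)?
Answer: 0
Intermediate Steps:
Z(I) = 6*I + (5 + I)/(2*I) (Z(I) = 6*I + (5 + I)/((2*I)) = 6*I + (5 + I)*(1/(2*I)) = 6*I + (5 + I)/(2*I))
C(R) = 3 + √(R + (5 + R*(1 + 12*R))/(2*R)) (C(R) = 3 + √((5 + R*(1 + 12*R))/(2*R) + R) = 3 + √(R + (5 + R*(1 + 12*R))/(2*R)))
(33*(2 - 2))*C((-4 - 5) + 0) = (33*(2 - 2))*(3 + √(2 + 10/((-4 - 5) + 0) + 28*((-4 - 5) + 0))/2) = (33*0)*(3 + √(2 + 10/(-9 + 0) + 28*(-9 + 0))/2) = 0*(3 + √(2 + 10/(-9) + 28*(-9))/2) = 0*(3 + √(2 + 10*(-⅑) - 252)/2) = 0*(3 + √(2 - 10/9 - 252)/2) = 0*(3 + √(-2260/9)/2) = 0*(3 + (2*I*√565/3)/2) = 0*(3 + I*√565/3) = 0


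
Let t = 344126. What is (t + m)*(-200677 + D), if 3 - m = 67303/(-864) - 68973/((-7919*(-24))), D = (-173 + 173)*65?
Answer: -472608699369154673/6842016 ≈ -6.9074e+10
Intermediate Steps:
D = 0 (D = 0*65 = 0)
m = 555981533/6842016 (m = 3 - (67303/(-864) - 68973/((-7919*(-24)))) = 3 - (67303*(-1/864) - 68973/190056) = 3 - (-67303/864 - 68973*1/190056) = 3 - (-67303/864 - 22991/63352) = 3 - 1*(-535455485/6842016) = 3 + 535455485/6842016 = 555981533/6842016 ≈ 81.260)
(t + m)*(-200677 + D) = (344126 + 555981533/6842016)*(-200677 + 0) = (2355071579549/6842016)*(-200677) = -472608699369154673/6842016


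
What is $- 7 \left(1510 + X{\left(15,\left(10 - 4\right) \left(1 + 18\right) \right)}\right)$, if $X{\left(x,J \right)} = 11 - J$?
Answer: $-9849$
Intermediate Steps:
$- 7 \left(1510 + X{\left(15,\left(10 - 4\right) \left(1 + 18\right) \right)}\right) = - 7 \left(1510 + \left(11 - \left(10 - 4\right) \left(1 + 18\right)\right)\right) = - 7 \left(1510 + \left(11 - 6 \cdot 19\right)\right) = - 7 \left(1510 + \left(11 - 114\right)\right) = - 7 \left(1510 - 103\right) = \left(-7\right) 1407 = -9849$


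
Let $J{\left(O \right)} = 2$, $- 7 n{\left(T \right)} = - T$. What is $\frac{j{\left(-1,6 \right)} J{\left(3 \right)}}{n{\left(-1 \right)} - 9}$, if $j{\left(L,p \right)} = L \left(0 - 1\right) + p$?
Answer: $- \frac{49}{32} \approx -1.5313$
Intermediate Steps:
$n{\left(T \right)} = \frac{T}{7}$ ($n{\left(T \right)} = - \frac{\left(-1\right) T}{7} = \frac{T}{7}$)
$j{\left(L,p \right)} = p - L$ ($j{\left(L,p \right)} = L \left(-1\right) + p = - L + p = p - L$)
$\frac{j{\left(-1,6 \right)} J{\left(3 \right)}}{n{\left(-1 \right)} - 9} = \frac{\left(6 - -1\right) 2}{\frac{1}{7} \left(-1\right) - 9} = \frac{\left(6 + 1\right) 2}{- \frac{1}{7} - 9} = \frac{7 \cdot 2}{- \frac{64}{7}} = 14 \left(- \frac{7}{64}\right) = - \frac{49}{32}$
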